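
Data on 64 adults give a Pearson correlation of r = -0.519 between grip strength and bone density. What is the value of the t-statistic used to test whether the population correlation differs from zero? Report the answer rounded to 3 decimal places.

t = r·√(n−2) / √(1−r²) with r = -0.519, n = 64
  = -0.519·√62 / √(1 − 0.269361)
  = -0.519·7.874008 / 0.854774
  = -4.086610 / 0.854774 = -4.781

-4.781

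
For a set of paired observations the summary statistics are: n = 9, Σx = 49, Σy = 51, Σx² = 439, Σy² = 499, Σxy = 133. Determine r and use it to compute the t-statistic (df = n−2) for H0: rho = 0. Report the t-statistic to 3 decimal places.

S_xy = nΣxy − ΣxΣy = 9·133 − 49·51 = 1197 − 2499 = -1302
S_xx = nΣx² − (Σx)² = 9·439 − 49² = 3951 − 2401 = 1550
S_yy = nΣy² − (Σy)² = 9·499 − 51² = 4491 − 2601 = 1890
r = S_xy / √(S_xx·S_yy) = -1302 / √(1550·1890) = -1302 / √2929500 = -1302 / 1711.5782 = -0.7607
t = r·√(n−2)/√(1−r²) = -0.7607·√7 / √(1−0.578664) = -2.012623 / 0.649104 = -3.101

-3.101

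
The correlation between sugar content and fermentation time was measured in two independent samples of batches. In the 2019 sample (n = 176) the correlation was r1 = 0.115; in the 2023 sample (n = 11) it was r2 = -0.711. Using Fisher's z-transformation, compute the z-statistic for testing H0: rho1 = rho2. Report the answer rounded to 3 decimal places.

2.778

z1 = atanh(0.115) = 0.115511,  z2 = atanh(-0.711) = -0.889203
SE = √(1/(n1−3) + 1/(n2−3)) = √(1/173 + 1/8) = √(0.0057803 + 0.1250000) = √0.1307803 = 0.361636
z = (z1 − z2)/SE = (0.115511 − (-0.889203)) / 0.361636 = 1.004714 / 0.361636 = 2.778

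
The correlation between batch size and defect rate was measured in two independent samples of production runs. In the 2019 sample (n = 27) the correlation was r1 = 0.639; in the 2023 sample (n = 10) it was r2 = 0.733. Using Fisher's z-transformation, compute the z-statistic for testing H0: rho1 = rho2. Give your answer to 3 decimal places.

-0.416

z1 = atanh(0.639) = 0.756482,  z2 = atanh(0.733) = 0.935180
SE = √(1/(n1−3) + 1/(n2−3)) = √(1/24 + 1/7) = √(0.0416667 + 0.1428571) = √0.1845238 = 0.429562
z = (z1 − z2)/SE = (0.756482 − 0.935180) / 0.429562 = -0.178698 / 0.429562 = -0.416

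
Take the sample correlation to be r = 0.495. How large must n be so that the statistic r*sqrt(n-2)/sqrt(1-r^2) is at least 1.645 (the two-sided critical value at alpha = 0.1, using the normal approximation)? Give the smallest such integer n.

r√(n−2)/√(1−r²) ≥ 1.645  ⇔  n−2 ≥ (1.645)²·(1−r²)/r²
(1−r²)/r² = (1−0.245025)/0.245025 = 3.0812
n ≥ 2 + 2.706025·3.0812 = 2 + 8.3378 = 10.3378
⌈10.3378⌉ = 11

11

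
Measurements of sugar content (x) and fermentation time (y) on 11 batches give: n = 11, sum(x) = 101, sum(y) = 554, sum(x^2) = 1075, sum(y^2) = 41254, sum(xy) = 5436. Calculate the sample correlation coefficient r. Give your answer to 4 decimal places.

Numerator: nΣxy − (Σx)(Σy) = 11·5436 − (101)(554) = 3842
Denominator: √[(nΣx²−(Σx)²)(nΣy²−(Σy)²)]
  nΣx²−(Σx)² = 11·1075 − 10201 = 1624;  nΣy²−(Σy)² = 11·41254 − 306916 = 146878
  √(1624·146878) = √238529872 = 15444.4123
r = 3842 / 15444.4123 = 0.2488

0.2488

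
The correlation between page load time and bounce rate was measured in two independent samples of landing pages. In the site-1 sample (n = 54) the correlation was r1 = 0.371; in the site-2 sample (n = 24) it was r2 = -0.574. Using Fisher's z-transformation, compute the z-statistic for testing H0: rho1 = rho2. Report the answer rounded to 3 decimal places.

4.023

z1 = atanh(0.371) = 0.389582,  z2 = atanh(-0.574) = -0.653468
SE = √(1/(n1−3) + 1/(n2−3)) = √(1/51 + 1/21) = √(0.0196078 + 0.0476190) = √0.0672268 = 0.259281
z = (z1 − z2)/SE = (0.389582 − (-0.653468)) / 0.259281 = 1.043050 / 0.259281 = 4.023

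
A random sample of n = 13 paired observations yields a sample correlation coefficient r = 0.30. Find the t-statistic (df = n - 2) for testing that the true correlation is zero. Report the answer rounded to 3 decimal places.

1 − r² = 1 − 0.0900 = 0.9100;  √(1−r²) = 0.953939
√(n−2) = √11 = 3.316625
t = r·√(n−2)/√(1−r²) = 0.30 · 3.316625 / 0.953939 = 1.043

1.043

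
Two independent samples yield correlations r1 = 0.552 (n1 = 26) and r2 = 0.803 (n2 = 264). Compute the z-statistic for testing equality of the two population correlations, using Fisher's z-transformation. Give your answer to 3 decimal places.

z1 = atanh(0.552) = 0.621253,  z2 = atanh(0.803) = 1.107002
SE = √(1/(n1−3) + 1/(n2−3)) = √(1/23 + 1/261) = √(0.0434783 + 0.0038314) = √0.0473097 = 0.217508
z = (z1 − z2)/SE = (0.621253 − 1.107002) / 0.217508 = -0.485749 / 0.217508 = -2.233

-2.233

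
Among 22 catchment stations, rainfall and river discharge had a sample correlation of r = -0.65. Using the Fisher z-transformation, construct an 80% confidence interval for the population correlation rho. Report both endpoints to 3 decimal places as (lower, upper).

z_r = atanh(-0.65) = -0.775299;  SE = 1/√(n−3) = 1/√19 = 0.229416
z-limits: -0.775299 ± 1.282·0.229416 = -0.775299 ± 0.294111 = [-1.069410, -0.481188]
ρ-limits: (tanh -1.069410, tanh -0.481188) = (-0.789, -0.447)

(-0.789, -0.447)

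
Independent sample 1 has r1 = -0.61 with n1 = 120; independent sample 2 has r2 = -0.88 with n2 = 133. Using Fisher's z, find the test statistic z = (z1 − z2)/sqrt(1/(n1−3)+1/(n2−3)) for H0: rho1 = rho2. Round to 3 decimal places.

z1 = atanh(-0.61) = -0.708921,  z2 = atanh(-0.88) = -1.375768
SE = √(1/(n1−3) + 1/(n2−3)) = √(1/117 + 1/130) = √(0.0085470 + 0.0076923) = √0.0162393 = 0.127434
z = (z1 − z2)/SE = (-0.708921 − (-1.375768)) / 0.127434 = 0.666847 / 0.127434 = 5.233

5.233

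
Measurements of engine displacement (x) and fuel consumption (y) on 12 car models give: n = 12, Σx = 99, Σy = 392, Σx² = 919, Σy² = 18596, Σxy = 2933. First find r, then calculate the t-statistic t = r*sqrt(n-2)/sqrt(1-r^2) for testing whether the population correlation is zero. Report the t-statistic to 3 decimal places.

S_xy = nΣxy − ΣxΣy = 12·2933 − 99·392 = 35196 − 38808 = -3612
S_xx = nΣx² − (Σx)² = 12·919 − 99² = 11028 − 9801 = 1227
S_yy = nΣy² − (Σy)² = 12·18596 − 392² = 223152 − 153664 = 69488
r = S_xy / √(S_xx·S_yy) = -3612 / √(1227·69488) = -3612 / √85261776 = -3612 / 9233.7303 = -0.3912
t = r·√(n−2)/√(1−r²) = -0.3912·√10 / √(1−0.153037) = -1.237083 / 0.920306 = -1.344

-1.344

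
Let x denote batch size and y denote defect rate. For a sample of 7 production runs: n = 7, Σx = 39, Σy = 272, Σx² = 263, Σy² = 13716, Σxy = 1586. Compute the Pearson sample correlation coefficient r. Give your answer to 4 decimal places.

S_xy = nΣxy − ΣxΣy = 7·1586 − 39·272 = 11102 − 10608 = 494
S_xx = nΣx² − (Σx)² = 7·263 − 39² = 1841 − 1521 = 320
S_yy = nΣy² − (Σy)² = 7·13716 − 272² = 96012 − 73984 = 22028
r = S_xy / √(S_xx·S_yy) = 494 / √(320·22028) = 494 / √7048960 = 494 / 2654.9878 = 0.1861

0.1861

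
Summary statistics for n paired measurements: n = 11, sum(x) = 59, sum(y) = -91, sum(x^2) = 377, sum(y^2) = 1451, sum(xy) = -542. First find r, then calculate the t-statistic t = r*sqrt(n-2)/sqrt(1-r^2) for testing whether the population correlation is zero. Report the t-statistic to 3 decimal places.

Numerator: nΣxy − (Σx)(Σy) = 11·(-542) − (59)(-91) = -593
Denominator: √[(nΣx²−(Σx)²)(nΣy²−(Σy)²)]
  nΣx²−(Σx)² = 11·377 − 3481 = 666;  nΣy²−(Σy)² = 11·1451 − 8281 = 7680
  √(666·7680) = √5114880 = 2261.6100
r = -593 / 2261.6100 = -0.2622
t = r·√(n−2)/√(1−r²) = -0.2622·√9 / √(1−0.068749) = -0.786600 / 0.965013 = -0.815

-0.815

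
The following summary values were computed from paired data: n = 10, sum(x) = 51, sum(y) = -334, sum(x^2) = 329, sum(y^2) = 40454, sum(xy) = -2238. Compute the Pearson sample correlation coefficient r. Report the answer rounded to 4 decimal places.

Numerator: nΣxy − (Σx)(Σy) = 10·(-2238) − (51)(-334) = -5346
Denominator: √[(nΣx²−(Σx)²)(nΣy²−(Σy)²)]
  nΣx²−(Σx)² = 10·329 − 2601 = 689;  nΣy²−(Σy)² = 10·40454 − 111556 = 292984
  √(689·292984) = √201865976 = 14207.9547
r = -5346 / 14207.9547 = -0.3763

-0.3763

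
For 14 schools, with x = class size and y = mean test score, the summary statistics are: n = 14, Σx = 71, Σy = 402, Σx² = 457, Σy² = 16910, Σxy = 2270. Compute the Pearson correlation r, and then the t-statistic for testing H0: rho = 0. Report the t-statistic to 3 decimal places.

1.173

Numerator: nΣxy − (Σx)(Σy) = 14·2270 − (71)(402) = 3238
Denominator: √[(nΣx²−(Σx)²)(nΣy²−(Σy)²)]
  nΣx²−(Σx)² = 14·457 − 5041 = 1357;  nΣy²−(Σy)² = 14·16910 − 161604 = 75136
  √(1357·75136) = √101959552 = 10097.5023
r = 3238 / 10097.5023 = 0.3207
t = r·√(n−2)/√(1−r²) = 0.3207·√12 / √(1−0.102848) = 1.110937 / 0.947181 = 1.173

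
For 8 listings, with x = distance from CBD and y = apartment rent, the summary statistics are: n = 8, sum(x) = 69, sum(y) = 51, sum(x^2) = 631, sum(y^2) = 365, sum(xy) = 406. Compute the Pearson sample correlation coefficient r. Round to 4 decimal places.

Numerator: nΣxy − (Σx)(Σy) = 8·406 − (69)(51) = -271
Denominator: √[(nΣx²−(Σx)²)(nΣy²−(Σy)²)]
  nΣx²−(Σx)² = 8·631 − 4761 = 287;  nΣy²−(Σy)² = 8·365 − 2601 = 319
  √(287·319) = √91553 = 302.5773
r = -271 / 302.5773 = -0.8956

-0.8956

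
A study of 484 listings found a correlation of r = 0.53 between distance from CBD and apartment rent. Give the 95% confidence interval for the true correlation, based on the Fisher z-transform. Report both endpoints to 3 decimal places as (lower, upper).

Fisher z: z_r = atanh(r) = ½·ln((1+0.53)/(1−0.53)) = 0.590145
SE(z) = 1/√(n−3) = 1/√481 = 0.045596
95% ⇒ z* = 1.960; margin = 1.960·0.045596 = 0.089368
CI on z-scale: (0.500777, 0.679513)
Back-transform: tanh(0.500777) = 0.462728, tanh(0.679513) = 0.591203

(0.463, 0.591)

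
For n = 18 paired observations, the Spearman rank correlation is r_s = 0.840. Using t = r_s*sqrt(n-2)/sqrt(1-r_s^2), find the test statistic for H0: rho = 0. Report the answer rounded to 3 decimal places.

t = r_s·√(n−2) / √(1−r_s²) with r_s = 0.840, n = 18
  = 0.840·√16 / √(1 − 0.705600)
  = 0.840·4.000000 / 0.542586
  = 3.360000 / 0.542586 = 6.193

6.193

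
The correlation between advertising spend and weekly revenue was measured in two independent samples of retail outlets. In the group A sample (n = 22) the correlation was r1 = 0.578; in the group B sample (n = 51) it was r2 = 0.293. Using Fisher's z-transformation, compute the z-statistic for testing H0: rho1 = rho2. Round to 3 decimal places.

1.319

z1 = atanh(0.578) = 0.659454,  z2 = atanh(0.293) = 0.301845
SE = √(1/(n1−3) + 1/(n2−3)) = √(1/19 + 1/48) = √(0.0526316 + 0.0208333) = √0.0734649 = 0.271044
z = (z1 − z2)/SE = (0.659454 − 0.301845) / 0.271044 = 0.357609 / 0.271044 = 1.319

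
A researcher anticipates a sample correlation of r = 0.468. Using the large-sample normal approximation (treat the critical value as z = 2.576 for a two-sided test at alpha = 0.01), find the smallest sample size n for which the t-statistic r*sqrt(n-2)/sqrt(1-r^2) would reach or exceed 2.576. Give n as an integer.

r√(n−2)/√(1−r²) ≥ 2.576  ⇔  n−2 ≥ (2.576)²·(1−r²)/r²
(1−r²)/r² = (1−0.219024)/0.219024 = 3.5657
n ≥ 2 + 6.635776·3.5657 = 2 + 23.6612 = 25.6612
⌈25.6612⌉ = 26

26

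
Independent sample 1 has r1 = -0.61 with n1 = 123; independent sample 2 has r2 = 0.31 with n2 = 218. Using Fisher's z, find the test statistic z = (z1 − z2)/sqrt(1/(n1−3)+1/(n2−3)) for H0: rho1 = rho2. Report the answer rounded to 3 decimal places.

Fisher z-transforms: z1 = atanh(-0.61) = -0.708921, z2 = atanh(0.31) = 0.320545; difference d = -1.029466
Var(d) = 1/120 + 1/215 = 0.0083333 + 0.0046512 = 0.0129845
z = d/√Var(d) = -1.029466 / √0.0129845 = -1.029466 / 0.113950 = -9.034

-9.034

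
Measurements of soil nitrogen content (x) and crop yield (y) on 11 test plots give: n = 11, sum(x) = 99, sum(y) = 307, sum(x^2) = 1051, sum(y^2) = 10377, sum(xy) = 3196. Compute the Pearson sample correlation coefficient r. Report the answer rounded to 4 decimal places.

0.8049

S_xy = nΣxy − ΣxΣy = 11·3196 − 99·307 = 35156 − 30393 = 4763
S_xx = nΣx² − (Σx)² = 11·1051 − 99² = 11561 − 9801 = 1760
S_yy = nΣy² − (Σy)² = 11·10377 − 307² = 114147 − 94249 = 19898
r = S_xy / √(S_xx·S_yy) = 4763 / √(1760·19898) = 4763 / √35020480 = 4763 / 5917.8104 = 0.8049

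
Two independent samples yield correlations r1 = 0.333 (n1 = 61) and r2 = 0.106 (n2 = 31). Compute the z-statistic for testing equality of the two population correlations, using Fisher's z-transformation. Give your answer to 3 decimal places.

Fisher z-transforms: z1 = atanh(0.333) = 0.346199, z2 = atanh(0.106) = 0.106400; difference d = 0.239799
Var(d) = 1/58 + 1/28 = 0.0172414 + 0.0357143 = 0.0529557
z = d/√Var(d) = 0.239799 / √0.0529557 = 0.239799 / 0.230121 = 1.042

1.042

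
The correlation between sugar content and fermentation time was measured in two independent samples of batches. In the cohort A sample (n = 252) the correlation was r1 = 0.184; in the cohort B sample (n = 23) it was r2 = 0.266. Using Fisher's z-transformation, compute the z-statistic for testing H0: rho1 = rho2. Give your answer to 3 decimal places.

-0.372

z1 = atanh(0.184) = 0.186120,  z2 = atanh(0.266) = 0.272554
SE = √(1/(n1−3) + 1/(n2−3)) = √(1/249 + 1/20) = √(0.0040161 + 0.0500000) = √0.0540161 = 0.232414
z = (z1 − z2)/SE = (0.186120 − 0.272554) / 0.232414 = -0.086434 / 0.232414 = -0.372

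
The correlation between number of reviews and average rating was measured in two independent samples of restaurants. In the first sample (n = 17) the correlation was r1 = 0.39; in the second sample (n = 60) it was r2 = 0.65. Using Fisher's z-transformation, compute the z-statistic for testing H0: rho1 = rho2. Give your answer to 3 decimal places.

-1.219

Fisher z-transforms: z1 = atanh(0.39) = 0.411800, z2 = atanh(0.65) = 0.775299; difference d = -0.363499
Var(d) = 1/14 + 1/57 = 0.0714286 + 0.0175439 = 0.0889725
z = d/√Var(d) = -0.363499 / √0.0889725 = -0.363499 / 0.298283 = -1.219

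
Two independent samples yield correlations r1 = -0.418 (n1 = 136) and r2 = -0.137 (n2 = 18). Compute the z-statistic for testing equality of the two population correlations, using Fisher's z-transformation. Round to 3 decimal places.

-1.129

Fisher z-transforms: z1 = atanh(-0.418) = -0.445266, z2 = atanh(-0.137) = -0.137867; difference d = -0.307399
Var(d) = 1/133 + 1/15 = 0.0075188 + 0.0666667 = 0.0741855
z = d/√Var(d) = -0.307399 / √0.0741855 = -0.307399 / 0.272370 = -1.129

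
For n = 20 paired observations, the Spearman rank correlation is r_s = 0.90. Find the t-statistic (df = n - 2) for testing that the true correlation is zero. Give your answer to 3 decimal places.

8.760

1 − r_s² = 1 − 0.8100 = 0.1900;  √(1−r_s²) = 0.435890
√(n−2) = √18 = 4.242641
t = r_s·√(n−2)/√(1−r_s²) = 0.90 · 4.242641 / 0.435890 = 8.760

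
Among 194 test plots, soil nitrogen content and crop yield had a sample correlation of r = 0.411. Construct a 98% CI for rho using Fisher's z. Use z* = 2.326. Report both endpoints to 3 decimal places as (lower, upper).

z_r = atanh(0.411) = 0.436814;  SE = 1/√(n−3) = 1/√191 = 0.072357
z-limits: 0.436814 ± 2.326·0.072357 = 0.436814 ± 0.168302 = [0.268512, 0.605116]
ρ-limits: (tanh 0.268512, tanh 0.605116) = (0.262, 0.541)

(0.262, 0.541)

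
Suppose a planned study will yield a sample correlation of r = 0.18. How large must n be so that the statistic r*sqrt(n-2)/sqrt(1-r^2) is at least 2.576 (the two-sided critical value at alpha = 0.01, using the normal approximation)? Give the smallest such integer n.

201

r√(n−2)/√(1−r²) ≥ 2.576  ⇔  n−2 ≥ (2.576)²·(1−r²)/r²
(1−r²)/r² = (1−0.0324)/0.0324 = 29.8642
n ≥ 2 + 6.635776·29.8642 = 2 + 198.1721 = 200.1721
⌈200.1721⌉ = 201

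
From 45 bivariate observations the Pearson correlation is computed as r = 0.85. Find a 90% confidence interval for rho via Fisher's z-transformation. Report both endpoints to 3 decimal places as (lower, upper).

z_r = atanh(0.85) = 1.256153;  SE = 1/√(n−3) = 1/√42 = 0.154303
z-limits: 1.256153 ± 1.645·0.154303 = 1.256153 ± 0.253828 = [1.002325, 1.509981]
ρ-limits: (tanh 1.002325, tanh 1.509981) = (0.763, 0.907)

(0.763, 0.907)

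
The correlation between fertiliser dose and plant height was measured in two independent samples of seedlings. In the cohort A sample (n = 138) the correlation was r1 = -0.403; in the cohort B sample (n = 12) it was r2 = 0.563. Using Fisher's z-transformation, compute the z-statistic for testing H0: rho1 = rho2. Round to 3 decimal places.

Fisher z-transforms: z1 = atanh(-0.403) = -0.427225, z2 = atanh(0.563) = 0.637215; difference d = -1.064440
Var(d) = 1/135 + 1/9 = 0.0074074 + 0.1111111 = 0.1185185
z = d/√Var(d) = -1.064440 / √0.1185185 = -1.064440 / 0.344265 = -3.092

-3.092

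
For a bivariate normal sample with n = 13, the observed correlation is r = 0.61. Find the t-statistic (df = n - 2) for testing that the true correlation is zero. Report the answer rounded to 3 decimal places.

2.553

1 − r² = 1 − 0.3721 = 0.6279;  √(1−r²) = 0.792401
√(n−2) = √11 = 3.316625
t = r·√(n−2)/√(1−r²) = 0.61 · 3.316625 / 0.792401 = 2.553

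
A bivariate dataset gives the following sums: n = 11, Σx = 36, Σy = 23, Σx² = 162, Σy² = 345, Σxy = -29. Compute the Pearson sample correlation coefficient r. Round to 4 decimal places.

-0.9104

S_xy = nΣxy − ΣxΣy = 11·(-29) − 36·23 = -319 − 828 = -1147
S_xx = nΣx² − (Σx)² = 11·162 − 36² = 1782 − 1296 = 486
S_yy = nΣy² − (Σy)² = 11·345 − 23² = 3795 − 529 = 3266
r = S_xy / √(S_xx·S_yy) = -1147 / √(486·3266) = -1147 / √1587276 = -1147 / 1259.8714 = -0.9104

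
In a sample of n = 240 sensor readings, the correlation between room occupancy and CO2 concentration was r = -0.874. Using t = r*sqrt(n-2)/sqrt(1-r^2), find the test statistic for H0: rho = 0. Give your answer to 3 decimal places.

t = r·√(n−2) / √(1−r²) with r = -0.874, n = 240
  = -0.874·√238 / √(1 − 0.763876)
  = -0.874·15.427249 / 0.485926
  = -13.483416 / 0.485926 = -27.748

-27.748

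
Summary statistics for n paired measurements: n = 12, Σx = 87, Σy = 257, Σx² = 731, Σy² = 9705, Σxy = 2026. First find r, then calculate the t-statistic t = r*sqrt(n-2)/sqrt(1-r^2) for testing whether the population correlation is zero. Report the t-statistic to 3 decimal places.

0.819

S_xy = nΣxy − ΣxΣy = 12·2026 − 87·257 = 24312 − 22359 = 1953
S_xx = nΣx² − (Σx)² = 12·731 − 87² = 8772 − 7569 = 1203
S_yy = nΣy² − (Σy)² = 12·9705 − 257² = 116460 − 66049 = 50411
r = S_xy / √(S_xx·S_yy) = 1953 / √(1203·50411) = 1953 / √60644433 = 1953 / 7787.4536 = 0.2508
t = r·√(n−2)/√(1−r²) = 0.2508·√10 / √(1−0.062901) = 0.793099 / 0.968039 = 0.819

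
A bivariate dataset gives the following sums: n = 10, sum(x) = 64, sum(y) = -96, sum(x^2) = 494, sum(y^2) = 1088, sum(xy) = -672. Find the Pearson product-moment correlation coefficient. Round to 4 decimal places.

-0.4860

Numerator: nΣxy − (Σx)(Σy) = 10·(-672) − (64)(-96) = -576
Denominator: √[(nΣx²−(Σx)²)(nΣy²−(Σy)²)]
  nΣx²−(Σx)² = 10·494 − 4096 = 844;  nΣy²−(Σy)² = 10·1088 − 9216 = 1664
  √(844·1664) = √1404416 = 1185.0806
r = -576 / 1185.0806 = -0.4860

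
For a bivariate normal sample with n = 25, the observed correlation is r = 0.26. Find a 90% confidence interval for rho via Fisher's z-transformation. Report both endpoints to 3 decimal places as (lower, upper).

(-0.084, 0.549)

z_r = atanh(0.26) = 0.266108;  SE = 1/√(n−3) = 1/√22 = 0.213201
z-limits: 0.266108 ± 1.645·0.213201 = 0.266108 ± 0.350716 = [-0.084608, 0.616824]
ρ-limits: (tanh -0.084608, tanh 0.616824) = (-0.084, 0.549)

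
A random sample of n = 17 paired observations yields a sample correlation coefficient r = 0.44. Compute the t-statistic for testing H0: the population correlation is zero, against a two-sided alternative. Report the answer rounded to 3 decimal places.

t = r·√(n−2) / √(1−r²) with r = 0.44, n = 17
  = 0.44·√15 / √(1 − 0.1936)
  = 0.44·3.872983 / 0.897998
  = 1.704113 / 0.897998 = 1.898

1.898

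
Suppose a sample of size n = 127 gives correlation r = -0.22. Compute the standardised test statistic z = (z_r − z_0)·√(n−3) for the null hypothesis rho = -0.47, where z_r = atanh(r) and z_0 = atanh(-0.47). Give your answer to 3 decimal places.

3.189

Fisher z: atanh(-0.22) = -0.223656, atanh(-0.47) = -0.510070
z = (z_r − z_0)·√(n−3) = (-0.223656 − (-0.510070))·√124 = 0.286414 · 11.135529 = 3.189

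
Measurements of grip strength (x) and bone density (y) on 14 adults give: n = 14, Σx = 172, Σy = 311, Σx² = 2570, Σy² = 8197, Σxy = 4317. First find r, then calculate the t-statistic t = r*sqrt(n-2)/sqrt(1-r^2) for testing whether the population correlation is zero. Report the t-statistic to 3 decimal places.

2.937

S_xy = nΣxy − ΣxΣy = 14·4317 − 172·311 = 60438 − 53492 = 6946
S_xx = nΣx² − (Σx)² = 14·2570 − 172² = 35980 − 29584 = 6396
S_yy = nΣy² − (Σy)² = 14·8197 − 311² = 114758 − 96721 = 18037
r = S_xy / √(S_xx·S_yy) = 6946 / √(6396·18037) = 6946 / √115364652 = 6946 / 10740.7938 = 0.6467
t = r·√(n−2)/√(1−r²) = 0.6467·√12 / √(1−0.418221) = 2.240235 / 0.762744 = 2.937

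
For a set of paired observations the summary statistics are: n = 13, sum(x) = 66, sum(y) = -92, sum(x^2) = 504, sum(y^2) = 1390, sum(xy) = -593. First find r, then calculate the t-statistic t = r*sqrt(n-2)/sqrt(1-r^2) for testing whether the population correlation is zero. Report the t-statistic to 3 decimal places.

S_xy = nΣxy − ΣxΣy = 13·(-593) − 66·(-92) = -7709 − (-6072) = -1637
S_xx = nΣx² − (Σx)² = 13·504 − 66² = 6552 − 4356 = 2196
S_yy = nΣy² − (Σy)² = 13·1390 − (-92)² = 18070 − 8464 = 9606
r = S_xy / √(S_xx·S_yy) = -1637 / √(2196·9606) = -1637 / √21094776 = -1637 / 4592.9050 = -0.3564
t = r·√(n−2)/√(1−r²) = -0.3564·√11 / √(1−0.127021) = -1.182045 / 0.934333 = -1.265

-1.265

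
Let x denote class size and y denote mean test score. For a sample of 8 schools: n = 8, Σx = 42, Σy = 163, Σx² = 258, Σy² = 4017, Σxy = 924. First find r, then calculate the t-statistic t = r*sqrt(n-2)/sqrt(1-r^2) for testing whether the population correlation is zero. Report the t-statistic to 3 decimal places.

1.142

Numerator: nΣxy − (Σx)(Σy) = 8·924 − (42)(163) = 546
Denominator: √[(nΣx²−(Σx)²)(nΣy²−(Σy)²)]
  nΣx²−(Σx)² = 8·258 − 1764 = 300;  nΣy²−(Σy)² = 8·4017 − 26569 = 5567
  √(300·5567) = √1670100 = 1292.3235
r = 546 / 1292.3235 = 0.4225
t = r·√(n−2)/√(1−r²) = 0.4225·√6 / √(1−0.178506) = 1.034909 / 0.906363 = 1.142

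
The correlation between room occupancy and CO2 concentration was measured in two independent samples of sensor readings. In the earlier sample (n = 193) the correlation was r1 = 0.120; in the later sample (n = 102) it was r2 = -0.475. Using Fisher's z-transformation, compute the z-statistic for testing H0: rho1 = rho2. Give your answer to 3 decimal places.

z1 = atanh(0.120) = 0.120581,  z2 = atanh(-0.475) = -0.516508
SE = √(1/(n1−3) + 1/(n2−3)) = √(1/190 + 1/99) = √(0.0052632 + 0.0101010) = √0.0153642 = 0.123952
z = (z1 − z2)/SE = (0.120581 − (-0.516508)) / 0.123952 = 0.637089 / 0.123952 = 5.140

5.140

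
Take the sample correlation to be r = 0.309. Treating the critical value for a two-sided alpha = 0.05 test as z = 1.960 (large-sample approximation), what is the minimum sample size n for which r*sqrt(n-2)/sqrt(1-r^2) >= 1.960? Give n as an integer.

39

Need r·√(n−2)/√(1−r²) ≥ 1.960
√(n−2) ≥ 1.960·√(1−0.095481) / 0.309 = 1.960·0.951062 / 0.309 = 6.0326
n−2 ≥ 36.3923  ⇒  n ≥ 38.3923
Smallest integer n = 39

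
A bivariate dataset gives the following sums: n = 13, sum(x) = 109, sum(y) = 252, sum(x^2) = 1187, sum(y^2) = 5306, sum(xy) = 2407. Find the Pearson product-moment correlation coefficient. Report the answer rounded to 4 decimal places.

Numerator: nΣxy − (Σx)(Σy) = 13·2407 − (109)(252) = 3823
Denominator: √[(nΣx²−(Σx)²)(nΣy²−(Σy)²)]
  nΣx²−(Σx)² = 13·1187 − 11881 = 3550;  nΣy²−(Σy)² = 13·5306 − 63504 = 5474
  √(3550·5474) = √19432700 = 4408.2536
r = 3823 / 4408.2536 = 0.8672

0.8672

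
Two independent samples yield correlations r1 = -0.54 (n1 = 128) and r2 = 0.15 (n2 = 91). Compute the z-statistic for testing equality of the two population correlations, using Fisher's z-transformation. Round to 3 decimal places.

-5.428

z1 = atanh(-0.54) = -0.604156,  z2 = atanh(0.15) = 0.151140
SE = √(1/(n1−3) + 1/(n2−3)) = √(1/125 + 1/88) = √(0.0080000 + 0.0113636) = √0.0193636 = 0.139153
z = (z1 − z2)/SE = (-0.604156 − 0.151140) / 0.139153 = -0.755296 / 0.139153 = -5.428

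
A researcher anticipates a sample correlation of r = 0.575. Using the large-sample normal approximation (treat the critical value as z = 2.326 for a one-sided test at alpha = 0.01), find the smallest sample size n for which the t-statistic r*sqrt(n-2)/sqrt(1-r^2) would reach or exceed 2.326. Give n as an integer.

13

r√(n−2)/√(1−r²) ≥ 2.326  ⇔  n−2 ≥ (2.326)²·(1−r²)/r²
(1−r²)/r² = (1−0.330625)/0.330625 = 2.0246
n ≥ 2 + 5.410276·2.0246 = 2 + 10.9536 = 12.9536
⌈12.9536⌉ = 13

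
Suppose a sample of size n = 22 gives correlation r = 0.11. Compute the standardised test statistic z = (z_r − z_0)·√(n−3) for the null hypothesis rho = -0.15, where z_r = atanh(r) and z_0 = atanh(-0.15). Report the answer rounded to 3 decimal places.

Fisher z: atanh(0.11) = 0.110447, atanh(-0.15) = -0.151140
z = (z_r − z_0)·√(n−3) = (0.110447 − (-0.151140))·√19 = 0.261587 · 4.358899 = 1.140

1.140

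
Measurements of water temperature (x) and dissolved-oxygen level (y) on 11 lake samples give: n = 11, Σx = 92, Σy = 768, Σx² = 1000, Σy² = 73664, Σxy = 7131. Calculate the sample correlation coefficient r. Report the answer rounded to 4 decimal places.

Numerator: nΣxy − (Σx)(Σy) = 11·7131 − (92)(768) = 7785
Denominator: √[(nΣx²−(Σx)²)(nΣy²−(Σy)²)]
  nΣx²−(Σx)² = 11·1000 − 8464 = 2536;  nΣy²−(Σy)² = 11·73664 − 589824 = 220480
  √(2536·220480) = √559137280 = 23646.0838
r = 7785 / 23646.0838 = 0.3292

0.3292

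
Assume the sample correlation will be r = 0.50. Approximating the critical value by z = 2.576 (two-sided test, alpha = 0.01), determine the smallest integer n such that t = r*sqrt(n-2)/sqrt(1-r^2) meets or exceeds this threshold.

22

Need r·√(n−2)/√(1−r²) ≥ 2.576
√(n−2) ≥ 2.576·√(1−0.2500) / 0.50 = 2.576·0.866025 / 0.50 = 4.4618
n−2 ≥ 19.9077  ⇒  n ≥ 21.9077
Smallest integer n = 22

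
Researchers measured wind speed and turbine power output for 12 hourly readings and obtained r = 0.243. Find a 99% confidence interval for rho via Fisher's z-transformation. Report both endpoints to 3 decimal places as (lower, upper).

(-0.545, 0.803)

Fisher z: z_r = atanh(r) = ½·ln((1+0.243)/(1−0.243)) = 0.247960
SE(z) = 1/√(n−3) = 1/√9 = 0.333333
99% ⇒ z* = 2.576; margin = 2.576·0.333333 = 0.858666
CI on z-scale: (-0.610706, 1.106626)
Back-transform: tanh(-0.610706) = -0.544624, tanh(1.106626) = 0.802866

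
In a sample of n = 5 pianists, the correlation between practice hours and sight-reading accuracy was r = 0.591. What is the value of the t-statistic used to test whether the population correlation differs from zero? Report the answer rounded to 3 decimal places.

t = r·√(n−2) / √(1−r²) with r = 0.591, n = 5
  = 0.591·√3 / √(1 − 0.349281)
  = 0.591·1.732051 / 0.806672
  = 1.023642 / 0.806672 = 1.269

1.269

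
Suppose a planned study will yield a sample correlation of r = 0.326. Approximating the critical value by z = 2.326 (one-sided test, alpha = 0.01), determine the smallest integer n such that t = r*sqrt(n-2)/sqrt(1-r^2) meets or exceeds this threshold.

Need r·√(n−2)/√(1−r²) ≥ 2.326
√(n−2) ≥ 2.326·√(1−0.106276) / 0.326 = 2.326·0.945370 / 0.326 = 6.7452
n−2 ≥ 45.4977  ⇒  n ≥ 47.4977
Smallest integer n = 48

48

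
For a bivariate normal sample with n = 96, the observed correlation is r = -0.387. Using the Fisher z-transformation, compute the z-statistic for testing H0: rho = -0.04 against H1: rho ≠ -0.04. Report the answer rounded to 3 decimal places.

Fisher z: atanh(-0.387) = -0.408267, atanh(-0.04) = -0.040021
z = (z_r − z_0)·√(n−3) = (-0.408267 − (-0.040021))·√93 = -0.368246 · 9.643651 = -3.551

-3.551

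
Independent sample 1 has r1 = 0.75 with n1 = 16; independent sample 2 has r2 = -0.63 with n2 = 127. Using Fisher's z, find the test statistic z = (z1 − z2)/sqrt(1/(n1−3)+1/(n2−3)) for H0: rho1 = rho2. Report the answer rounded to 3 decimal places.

z1 = atanh(0.75) = 0.972955,  z2 = atanh(-0.63) = -0.741416
SE = √(1/(n1−3) + 1/(n2−3)) = √(1/13 + 1/124) = √(0.0769231 + 0.0080645) = √0.0849876 = 0.291526
z = (z1 − z2)/SE = (0.972955 − (-0.741416)) / 0.291526 = 1.714371 / 0.291526 = 5.881

5.881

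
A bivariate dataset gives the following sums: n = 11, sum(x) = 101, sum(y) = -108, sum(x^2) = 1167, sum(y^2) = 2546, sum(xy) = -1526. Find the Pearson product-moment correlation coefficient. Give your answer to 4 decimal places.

-0.8956

S_xy = nΣxy − ΣxΣy = 11·(-1526) − 101·(-108) = -16786 − (-10908) = -5878
S_xx = nΣx² − (Σx)² = 11·1167 − 101² = 12837 − 10201 = 2636
S_yy = nΣy² − (Σy)² = 11·2546 − (-108)² = 28006 − 11664 = 16342
r = S_xy / √(S_xx·S_yy) = -5878 / √(2636·16342) = -5878 / √43077512 = -5878 / 6563.3461 = -0.8956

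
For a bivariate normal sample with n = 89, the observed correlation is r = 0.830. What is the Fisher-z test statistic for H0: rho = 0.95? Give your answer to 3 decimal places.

-5.969

z_r = atanh(0.830) = 1.188136,  z_0 = atanh(0.95) = 1.831781
SE = 1/√(n−3) = 1/√86 = 0.107833
z = (z_r − z_0)/SE = (1.188136 − 1.831781) / 0.107833 = -0.643645 / 0.107833 = -5.969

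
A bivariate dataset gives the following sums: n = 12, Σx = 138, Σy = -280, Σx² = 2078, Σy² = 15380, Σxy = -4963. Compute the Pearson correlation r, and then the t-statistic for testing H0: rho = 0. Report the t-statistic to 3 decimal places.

Numerator: nΣxy − (Σx)(Σy) = 12·(-4963) − (138)(-280) = -20916
Denominator: √[(nΣx²−(Σx)²)(nΣy²−(Σy)²)]
  nΣx²−(Σx)² = 12·2078 − 19044 = 5892;  nΣy²−(Σy)² = 12·15380 − 78400 = 106160
  √(5892·106160) = √625494720 = 25009.8924
r = -20916 / 25009.8924 = -0.8363
t = r·√(n−2)/√(1−r²) = -0.8363·√10 / √(1−0.699398) = -2.644613 / 0.548272 = -4.824

-4.824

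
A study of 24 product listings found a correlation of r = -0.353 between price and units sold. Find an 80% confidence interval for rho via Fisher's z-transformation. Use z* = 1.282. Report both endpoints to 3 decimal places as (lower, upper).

(-0.571, -0.089)

z_r = atanh(-0.353) = -0.368867;  SE = 1/√(n−3) = 1/√21 = 0.218218
z-limits: -0.368867 ± 1.282·0.218218 = -0.368867 ± 0.279755 = [-0.648622, -0.089112]
ρ-limits: (tanh -0.648622, tanh -0.089112) = (-0.571, -0.089)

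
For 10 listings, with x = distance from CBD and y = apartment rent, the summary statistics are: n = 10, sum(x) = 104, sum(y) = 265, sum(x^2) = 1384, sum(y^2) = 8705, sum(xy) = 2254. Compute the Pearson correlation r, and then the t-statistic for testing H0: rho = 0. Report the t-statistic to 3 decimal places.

S_xy = nΣxy − ΣxΣy = 10·2254 − 104·265 = 22540 − 27560 = -5020
S_xx = nΣx² − (Σx)² = 10·1384 − 104² = 13840 − 10816 = 3024
S_yy = nΣy² − (Σy)² = 10·8705 − 265² = 87050 − 70225 = 16825
r = S_xy / √(S_xx·S_yy) = -5020 / √(3024·16825) = -5020 / √50878800 = -5020 / 7132.9377 = -0.7038
t = r·√(n−2)/√(1−r²) = -0.7038·√8 / √(1−0.495334) = -1.990647 / 0.710398 = -2.802

-2.802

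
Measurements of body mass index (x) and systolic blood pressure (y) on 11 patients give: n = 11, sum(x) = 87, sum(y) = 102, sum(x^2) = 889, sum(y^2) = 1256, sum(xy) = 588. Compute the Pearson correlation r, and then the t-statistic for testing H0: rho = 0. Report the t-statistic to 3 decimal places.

S_xy = nΣxy − ΣxΣy = 11·588 − 87·102 = 6468 − 8874 = -2406
S_xx = nΣx² − (Σx)² = 11·889 − 87² = 9779 − 7569 = 2210
S_yy = nΣy² − (Σy)² = 11·1256 − 102² = 13816 − 10404 = 3412
r = S_xy / √(S_xx·S_yy) = -2406 / √(2210·3412) = -2406 / √7540520 = -2406 / 2746.0007 = -0.8762
t = r·√(n−2)/√(1−r²) = -0.8762·√9 / √(1−0.767726) = -2.628600 / 0.481948 = -5.454

-5.454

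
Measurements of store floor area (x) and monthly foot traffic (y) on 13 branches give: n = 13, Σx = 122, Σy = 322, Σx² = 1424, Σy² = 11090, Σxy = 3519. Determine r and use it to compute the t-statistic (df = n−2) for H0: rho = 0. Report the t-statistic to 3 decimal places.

2.091

S_xy = nΣxy − ΣxΣy = 13·3519 − 122·322 = 45747 − 39284 = 6463
S_xx = nΣx² − (Σx)² = 13·1424 − 122² = 18512 − 14884 = 3628
S_yy = nΣy² − (Σy)² = 13·11090 − 322² = 144170 − 103684 = 40486
r = S_xy / √(S_xx·S_yy) = 6463 / √(3628·40486) = 6463 / √146883208 = 6463 / 12119.5383 = 0.5333
t = r·√(n−2)/√(1−r²) = 0.5333·√11 / √(1−0.284409) = 1.768756 / 0.845926 = 2.091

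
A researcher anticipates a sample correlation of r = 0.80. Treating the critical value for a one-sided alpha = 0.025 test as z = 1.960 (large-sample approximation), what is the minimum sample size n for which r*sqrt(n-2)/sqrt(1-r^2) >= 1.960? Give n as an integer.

r√(n−2)/√(1−r²) ≥ 1.960  ⇔  n−2 ≥ (1.960)²·(1−r²)/r²
(1−r²)/r² = (1−0.6400)/0.6400 = 0.5625
n ≥ 2 + 3.8416·0.5625 = 2 + 2.1609 = 4.1609
⌈4.1609⌉ = 5

5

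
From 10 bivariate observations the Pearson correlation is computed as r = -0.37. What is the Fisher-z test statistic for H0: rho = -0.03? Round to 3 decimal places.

-0.948

Fisher z: atanh(-0.37) = -0.388423, atanh(-0.03) = -0.030009
z = (z_r − z_0)·√(n−3) = (-0.388423 − (-0.030009))·√7 = -0.358414 · 2.645751 = -0.948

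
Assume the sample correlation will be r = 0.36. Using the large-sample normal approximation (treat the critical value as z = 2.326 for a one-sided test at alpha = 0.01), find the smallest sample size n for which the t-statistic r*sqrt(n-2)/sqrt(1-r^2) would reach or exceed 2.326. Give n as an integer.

39

Need r·√(n−2)/√(1−r²) ≥ 2.326
√(n−2) ≥ 2.326·√(1−0.1296) / 0.36 = 2.326·0.932952 / 0.36 = 6.0279
n−2 ≥ 36.3356  ⇒  n ≥ 38.3356
Smallest integer n = 39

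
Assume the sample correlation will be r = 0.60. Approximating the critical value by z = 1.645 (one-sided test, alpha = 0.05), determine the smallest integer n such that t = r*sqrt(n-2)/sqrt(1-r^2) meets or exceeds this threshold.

Need r·√(n−2)/√(1−r²) ≥ 1.645
√(n−2) ≥ 1.645·√(1−0.3600) / 0.60 = 1.645·0.800000 / 0.60 = 2.1933
n−2 ≥ 4.8106  ⇒  n ≥ 6.8106
Smallest integer n = 7

7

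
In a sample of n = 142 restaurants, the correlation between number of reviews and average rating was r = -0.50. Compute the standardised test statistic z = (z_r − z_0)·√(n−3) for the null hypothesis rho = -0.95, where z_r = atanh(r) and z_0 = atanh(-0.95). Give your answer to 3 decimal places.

Fisher z: atanh(-0.50) = -0.549306, atanh(-0.95) = -1.831781
z = (z_r − z_0)·√(n−3) = (-0.549306 − (-1.831781))·√139 = 1.282475 · 11.789826 = 15.120

15.120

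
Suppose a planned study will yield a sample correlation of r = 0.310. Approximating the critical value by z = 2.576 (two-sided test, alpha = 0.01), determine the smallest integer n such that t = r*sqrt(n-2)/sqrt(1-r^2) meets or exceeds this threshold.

r√(n−2)/√(1−r²) ≥ 2.576  ⇔  n−2 ≥ (2.576)²·(1−r²)/r²
(1−r²)/r² = (1−0.096100)/0.096100 = 9.4058
n ≥ 2 + 6.635776·9.4058 = 2 + 62.4148 = 64.4148
⌈64.4148⌉ = 65

65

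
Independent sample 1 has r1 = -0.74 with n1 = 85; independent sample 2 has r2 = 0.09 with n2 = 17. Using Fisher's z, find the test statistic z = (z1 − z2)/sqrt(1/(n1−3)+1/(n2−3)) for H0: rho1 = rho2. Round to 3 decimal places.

-3.599

z1 = atanh(-0.74) = -0.950479,  z2 = atanh(0.09) = 0.090244
SE = √(1/(n1−3) + 1/(n2−3)) = √(1/82 + 1/14) = √(0.0121951 + 0.0714286) = √0.0836237 = 0.289178
z = (z1 − z2)/SE = (-0.950479 − 0.090244) / 0.289178 = -1.040723 / 0.289178 = -3.599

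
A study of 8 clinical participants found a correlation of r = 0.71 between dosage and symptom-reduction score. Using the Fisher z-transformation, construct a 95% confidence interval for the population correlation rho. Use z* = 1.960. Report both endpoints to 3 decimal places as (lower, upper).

(0.011, 0.943)

z_r = atanh(0.71) = 0.887184;  SE = 1/√(n−3) = 1/√5 = 0.447214
z-limits: 0.887184 ± 1.960·0.447214 = 0.887184 ± 0.876539 = [0.010645, 1.763723]
ρ-limits: (tanh 0.010645, tanh 1.763723) = (0.011, 0.943)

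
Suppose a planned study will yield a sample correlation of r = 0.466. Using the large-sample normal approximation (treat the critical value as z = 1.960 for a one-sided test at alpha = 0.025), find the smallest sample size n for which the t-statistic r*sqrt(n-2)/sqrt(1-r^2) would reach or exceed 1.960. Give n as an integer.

16

Need r·√(n−2)/√(1−r²) ≥ 1.960
√(n−2) ≥ 1.960·√(1−0.217156) / 0.466 = 1.960·0.884785 / 0.466 = 3.7214
n−2 ≥ 13.8488  ⇒  n ≥ 15.8488
Smallest integer n = 16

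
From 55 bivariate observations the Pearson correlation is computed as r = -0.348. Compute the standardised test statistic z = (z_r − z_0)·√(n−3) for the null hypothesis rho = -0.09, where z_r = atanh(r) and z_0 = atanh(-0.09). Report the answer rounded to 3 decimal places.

Fisher z: atanh(-0.348) = -0.363166, atanh(-0.09) = -0.090244
z = (z_r − z_0)·√(n−3) = (-0.363166 − (-0.090244))·√52 = -0.272922 · 7.211103 = -1.968

-1.968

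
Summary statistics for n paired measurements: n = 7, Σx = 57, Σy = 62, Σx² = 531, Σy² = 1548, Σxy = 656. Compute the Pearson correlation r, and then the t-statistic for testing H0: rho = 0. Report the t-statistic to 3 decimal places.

S_xy = nΣxy − ΣxΣy = 7·656 − 57·62 = 4592 − 3534 = 1058
S_xx = nΣx² − (Σx)² = 7·531 − 57² = 3717 − 3249 = 468
S_yy = nΣy² − (Σy)² = 7·1548 − 62² = 10836 − 3844 = 6992
r = S_xy / √(S_xx·S_yy) = 1058 / √(468·6992) = 1058 / √3272256 = 1058 / 1808.9378 = 0.5849
t = r·√(n−2)/√(1−r²) = 0.5849·√5 / √(1−0.342108) = 1.307876 / 0.811105 = 1.612

1.612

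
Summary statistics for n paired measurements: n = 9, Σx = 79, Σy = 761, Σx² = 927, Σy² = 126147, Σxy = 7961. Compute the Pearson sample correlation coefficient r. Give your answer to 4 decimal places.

Numerator: nΣxy − (Σx)(Σy) = 9·7961 − (79)(761) = 11530
Denominator: √[(nΣx²−(Σx)²)(nΣy²−(Σy)²)]
  nΣx²−(Σx)² = 9·927 − 6241 = 2102;  nΣy²−(Σy)² = 9·126147 − 579121 = 556202
  √(2102·556202) = √1169136604 = 34192.6396
r = 11530 / 34192.6396 = 0.3372

0.3372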